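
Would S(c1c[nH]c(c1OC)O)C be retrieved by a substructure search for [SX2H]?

No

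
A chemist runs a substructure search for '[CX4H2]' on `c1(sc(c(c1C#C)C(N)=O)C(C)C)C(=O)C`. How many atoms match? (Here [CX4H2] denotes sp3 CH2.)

0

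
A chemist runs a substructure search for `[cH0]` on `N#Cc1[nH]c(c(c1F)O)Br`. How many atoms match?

4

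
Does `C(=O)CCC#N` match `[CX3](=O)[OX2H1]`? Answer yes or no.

The pattern [CX3](=O)[OX2H1] describes an sp2 carbon double-bonded to O and single-bonded to an -OH oxygen — a carboxylic acid.
The closest candidate here is an aldehyde (-CHO), but there is no singly-bonded oxygen on the carbonyl carbon. No other fragment satisfies the full query, so there is no match.

No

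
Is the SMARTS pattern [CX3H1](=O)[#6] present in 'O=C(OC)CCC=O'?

Yes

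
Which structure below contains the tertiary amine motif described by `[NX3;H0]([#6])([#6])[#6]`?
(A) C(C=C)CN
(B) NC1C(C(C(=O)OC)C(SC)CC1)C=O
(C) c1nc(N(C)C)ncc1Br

[NX3;H0]([#6])([#6])[#6] describes a trivalent nitrogen with no H, bonded to three carbons (a tertiary amine).
(A) has a primary amino group (-NH2) but the nitrogen has H2, not H0 with three carbons.
(B) has a primary amino group (-NH2) but the nitrogen has H2, not H0 with three carbons.
(C) contains a dimethylamino group (-N(CH3)2), which satisfies every atom and bond constraint.
So the answer is (C).

C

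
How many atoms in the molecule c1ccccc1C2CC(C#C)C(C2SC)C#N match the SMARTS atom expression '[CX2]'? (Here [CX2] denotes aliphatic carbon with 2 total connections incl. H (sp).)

The query [CX2] means: C with X2: aliphatic carbon with exactly 2 total connections.
Check the 17 heavy atoms by environment: 6× C (X4) → no; 3× C (X2) → match; 6× c (aromatic, X3) → no; 1× N (X1) → no; 1× S (X2) → no.
That gives 3 matching atoms.

3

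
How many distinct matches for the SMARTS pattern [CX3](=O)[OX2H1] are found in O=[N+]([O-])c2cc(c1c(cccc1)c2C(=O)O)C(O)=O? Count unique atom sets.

2

[CX3](=O)[OX2H1] is the SMARTS for a carboxylic acid: an sp2 carbon double-bonded to O and single-bonded to an -OH oxygen.
The molecule carries 2 separate instances of a carboxylic acid group (-C(=O)OH) meeting every constraint; each maps to a distinct set of atoms, giving 2 matches.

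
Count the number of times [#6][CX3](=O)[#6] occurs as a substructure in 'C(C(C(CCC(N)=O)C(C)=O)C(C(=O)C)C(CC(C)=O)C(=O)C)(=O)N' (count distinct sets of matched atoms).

4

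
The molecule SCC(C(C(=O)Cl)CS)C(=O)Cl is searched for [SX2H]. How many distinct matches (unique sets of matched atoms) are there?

[SX2H] is the SMARTS for a thiol: an aliphatic sulfur with two connections, one being H.
The molecule carries 2 separate instances of a thiol (-SH) meeting every constraint; each maps to a distinct set of atoms, giving 2 matches.

2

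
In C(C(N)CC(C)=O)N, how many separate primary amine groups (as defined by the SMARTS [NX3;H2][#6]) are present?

[NX3;H2][#6] is the SMARTS for a primary amine: a trivalent nitrogen with two H attached to carbon.
The molecule carries 2 separate instances of a primary amino group (-NH2) meeting every constraint; each maps to a distinct set of atoms, giving 2 matches.

2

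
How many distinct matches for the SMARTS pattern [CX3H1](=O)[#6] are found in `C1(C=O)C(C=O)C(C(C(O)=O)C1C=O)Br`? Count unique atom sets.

3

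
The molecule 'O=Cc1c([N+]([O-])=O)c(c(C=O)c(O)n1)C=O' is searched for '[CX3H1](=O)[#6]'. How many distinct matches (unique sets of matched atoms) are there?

3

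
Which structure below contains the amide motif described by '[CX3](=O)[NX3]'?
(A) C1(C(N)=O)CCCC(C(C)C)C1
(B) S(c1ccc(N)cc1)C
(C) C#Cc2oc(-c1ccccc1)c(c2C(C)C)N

[CX3](=O)[NX3] describes a carbonyl carbon bonded to a trivalent nitrogen (an amide).
(A) contains a primary amide (-C(=O)NH2), which satisfies every atom and bond constraint.
(B) has a primary amino group (-NH2) but the -NH2 is not attached to a carbonyl carbon.
(C) has a primary amino group (-NH2) but the -NH2 is not attached to a carbonyl carbon.
So the answer is (A).

A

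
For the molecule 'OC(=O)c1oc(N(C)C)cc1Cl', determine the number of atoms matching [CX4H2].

Check the 12 heavy atoms by environment: 1× o (aromatic, H0, X2) → no; 3× c (aromatic, H0, X3) → no; 1× c (aromatic, H1, X3) → no; 1× N (H0, X3) → no; 2× C (H3, X4) → no; 1× Cl (H0, X1) → no; 1× C (H0, X3) → no; 1× O (H0, X1) → no; 1× O (H1, X2) → no.
No environment satisfies the query, so 0 matching atoms.

0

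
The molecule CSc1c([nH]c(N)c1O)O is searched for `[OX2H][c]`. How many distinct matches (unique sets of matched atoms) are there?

[OX2H][c] is the SMARTS for a phenol: a hydroxyl oxygen attached to an aromatic carbon.
The molecule carries 2 separate instances of a hydroxyl group (-OH) meeting every constraint; each maps to a distinct set of atoms, giving 2 matches.

2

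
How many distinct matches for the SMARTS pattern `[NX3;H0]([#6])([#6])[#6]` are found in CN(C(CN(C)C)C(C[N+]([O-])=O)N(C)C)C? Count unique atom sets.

3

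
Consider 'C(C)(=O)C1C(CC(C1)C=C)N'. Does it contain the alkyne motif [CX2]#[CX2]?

The pattern [CX2]#[CX2] describes a carbon-carbon triple bond — an alkyne.
The closest candidate here is a vinyl group (-CH=CH2), but the C=C is a double bond; both carbons are CX3, not CX2. No other fragment satisfies the full query, so there is no match.

No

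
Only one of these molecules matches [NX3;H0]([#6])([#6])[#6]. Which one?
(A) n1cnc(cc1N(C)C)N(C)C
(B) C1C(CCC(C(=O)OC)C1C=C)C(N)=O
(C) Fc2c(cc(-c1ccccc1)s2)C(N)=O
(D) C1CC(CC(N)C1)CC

[NX3;H0]([#6])([#6])[#6] describes a trivalent nitrogen with no H, bonded to three carbons (a tertiary amine).
(A) contains a dimethylamino group (-N(CH3)2), which satisfies every atom and bond constraint.
(B) has a primary amide (-C(=O)NH2) but the amide nitrogen has H2 and only one carbon neighbour.
(C) has a primary amide (-C(=O)NH2) but the amide nitrogen has H2 and only one carbon neighbour.
(D) has a primary amino group (-NH2) but the nitrogen has H2, not H0 with three carbons.
So the answer is (A).

A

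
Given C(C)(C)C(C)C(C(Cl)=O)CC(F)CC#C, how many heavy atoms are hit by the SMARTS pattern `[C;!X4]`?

Check the 15 heavy atoms by environment: 9× C (X4) → no; 2× C (X2) → match; 1× C (X3) → match; 1× O (X1) → no; 1× Cl (X1) → no; 1× F (X1) → no.
Summing the matching environments: 2 + 1 = 3 matching atoms.

3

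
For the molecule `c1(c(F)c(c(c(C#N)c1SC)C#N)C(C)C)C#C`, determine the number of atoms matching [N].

The query [N] means: uppercase N matches aliphatic (non-aromatic) nitrogen only.
Check the 18 heavy atoms by environment: 6× c (aromatic) → no; 8× C → no; 2× N → match; 1× S → no; 1× F → no.
That gives 2 matching atoms.

2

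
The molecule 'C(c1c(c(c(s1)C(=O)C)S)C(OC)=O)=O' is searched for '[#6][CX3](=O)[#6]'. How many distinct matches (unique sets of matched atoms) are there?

[#6][CX3](=O)[#6] is the SMARTS for a ketone: a carbonyl carbon (no H) flanked by two carbons.
Exactly one fragment in the molecule meets all constraints, giving 1 match.

1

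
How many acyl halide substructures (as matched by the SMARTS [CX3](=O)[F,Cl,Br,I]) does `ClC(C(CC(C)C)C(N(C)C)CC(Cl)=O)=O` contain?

[CX3](=O)[F,Cl,Br,I] is the SMARTS for an acyl halide: a carbonyl carbon bonded to a halogen.
The molecule carries 2 separate instances of an acyl chloride (-C(=O)Cl) meeting every constraint; each maps to a distinct set of atoms, giving 2 matches.

2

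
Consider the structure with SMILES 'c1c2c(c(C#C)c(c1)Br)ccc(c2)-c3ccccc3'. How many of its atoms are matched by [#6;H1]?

11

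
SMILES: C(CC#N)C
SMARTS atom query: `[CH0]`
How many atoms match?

1

Check the 5 heavy atoms by environment: 2× C (H2) → no; 1× C (H3) → no; 1× C (H0) → match; 1× N (H0) → no.
That gives 1 matching atom.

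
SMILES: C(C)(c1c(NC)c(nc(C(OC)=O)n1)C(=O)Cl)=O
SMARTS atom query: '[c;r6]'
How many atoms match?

4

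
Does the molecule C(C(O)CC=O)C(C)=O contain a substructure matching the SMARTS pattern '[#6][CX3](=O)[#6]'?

Yes

The pattern [#6][CX3](=O)[#6] describes a carbonyl carbon (no H) flanked by two carbons — a ketone.
The molecule carries an acetyl/ketone group (-C(=O)CH3), whose atoms satisfy every constraint of the query, so the pattern matches.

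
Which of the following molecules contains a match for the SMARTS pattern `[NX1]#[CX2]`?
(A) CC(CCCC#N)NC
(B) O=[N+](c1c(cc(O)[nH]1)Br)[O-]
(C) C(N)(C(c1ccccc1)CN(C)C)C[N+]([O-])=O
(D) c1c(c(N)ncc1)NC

[NX1]#[CX2] describes a nitrogen triple-bonded to a two-connected carbon (a nitrile).
(A) contains a nitrile (-C#N), which satisfies every atom and bond constraint.
(B) has a nitro group (-[N+](=O)[O-]) but there is no C#N triple bond.
(C) has a nitro group (-[N+](=O)[O-]) but there is no C#N triple bond.
(D) has a primary amino group (-NH2) but the nitrogen is NX3 (three connections), not NX1 triple-bonded.
So the answer is (A).

A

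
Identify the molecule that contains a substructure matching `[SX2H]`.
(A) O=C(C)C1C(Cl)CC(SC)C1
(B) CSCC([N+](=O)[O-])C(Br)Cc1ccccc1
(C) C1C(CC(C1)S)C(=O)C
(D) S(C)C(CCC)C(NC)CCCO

C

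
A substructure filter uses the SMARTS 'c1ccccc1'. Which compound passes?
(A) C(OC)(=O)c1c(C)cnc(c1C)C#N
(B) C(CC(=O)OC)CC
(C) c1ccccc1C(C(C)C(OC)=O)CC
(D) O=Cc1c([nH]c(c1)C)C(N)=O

C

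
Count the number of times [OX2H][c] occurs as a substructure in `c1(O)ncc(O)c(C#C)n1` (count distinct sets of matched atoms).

2

[OX2H][c] is the SMARTS for a phenol: a hydroxyl oxygen attached to an aromatic carbon.
The molecule carries 2 separate instances of a hydroxyl group (-OH) meeting every constraint; each maps to a distinct set of atoms, giving 2 matches.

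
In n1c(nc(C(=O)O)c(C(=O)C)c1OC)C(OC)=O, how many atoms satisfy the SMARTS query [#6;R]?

4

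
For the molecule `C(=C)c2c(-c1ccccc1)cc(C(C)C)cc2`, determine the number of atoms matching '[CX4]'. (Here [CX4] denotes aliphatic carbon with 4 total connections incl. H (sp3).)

3

The query [CX4] means: C with X4: aliphatic carbon with exactly 4 total connections (bonds + H).
Check the 17 heavy atoms by environment: 12× c (aromatic, X3) → no; 2× C (X3) → no; 3× C (X4) → match.
That gives 3 matching atoms.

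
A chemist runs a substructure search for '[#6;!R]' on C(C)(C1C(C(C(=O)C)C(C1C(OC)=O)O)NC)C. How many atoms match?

8

Check the 18 heavy atoms by environment: 5× C (in 5-ring) → no; 8× C (acyclic) → match; 4× O (acyclic) → no; 1× N (acyclic) → no.
That gives 8 matching atoms.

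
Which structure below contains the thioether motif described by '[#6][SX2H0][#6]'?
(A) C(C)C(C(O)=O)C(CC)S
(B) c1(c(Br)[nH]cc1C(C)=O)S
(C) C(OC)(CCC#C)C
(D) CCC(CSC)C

[#6][SX2H0][#6] describes an aliphatic sulfur bridging two carbons with no H on the sulfur (a thioether).
(A) has a thiol (-SH) but the sulfur has H1, not H0 bridging two carbons.
(B) has a thiol (-SH) but the sulfur has H1, not H0 bridging two carbons.
(C) has a methoxy ether (-OCH3) but the bridging atom is O, not S.
(D) contains a methylthio ether (-SCH3), which satisfies every atom and bond constraint.
So the answer is (D).

D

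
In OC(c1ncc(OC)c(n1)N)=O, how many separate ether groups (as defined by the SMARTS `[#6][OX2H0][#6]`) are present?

1

[#6][OX2H0][#6] is the SMARTS for an ether: an aliphatic oxygen bridging two carbons with no H on the oxygen.
Exactly one fragment in the molecule meets all constraints, giving 1 match.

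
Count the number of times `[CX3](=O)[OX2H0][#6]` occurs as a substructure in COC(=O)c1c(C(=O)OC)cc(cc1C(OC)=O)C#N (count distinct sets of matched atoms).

3

[CX3](=O)[OX2H0][#6] is the SMARTS for an ester: a carbonyl carbon bonded to an oxygen that is itself bonded to carbon (no H on that O).
The molecule carries 3 separate instances of a methyl-ester group (-C(=O)OCH3) meeting every constraint; each maps to a distinct set of atoms, giving 3 matches.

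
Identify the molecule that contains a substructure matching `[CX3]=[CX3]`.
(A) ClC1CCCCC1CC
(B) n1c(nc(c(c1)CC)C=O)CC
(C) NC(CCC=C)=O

C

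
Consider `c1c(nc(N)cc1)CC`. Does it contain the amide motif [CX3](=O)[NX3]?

No

The pattern [CX3](=O)[NX3] describes a carbonyl carbon bonded to a trivalent nitrogen — an amide.
The closest candidate here is a primary amino group (-NH2), but the -NH2 is not attached to a carbonyl carbon. No other fragment satisfies the full query, so there is no match.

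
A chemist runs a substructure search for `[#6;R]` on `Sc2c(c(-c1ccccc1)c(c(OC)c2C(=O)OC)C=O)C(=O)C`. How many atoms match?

12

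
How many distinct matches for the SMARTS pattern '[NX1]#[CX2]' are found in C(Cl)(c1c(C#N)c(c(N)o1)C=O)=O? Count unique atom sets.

1

[NX1]#[CX2] is the SMARTS for a nitrile: a nitrogen triple-bonded to a two-connected carbon.
Exactly one fragment in the molecule meets all constraints, giving 1 match.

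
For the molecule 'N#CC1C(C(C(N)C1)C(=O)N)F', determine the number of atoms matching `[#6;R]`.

Check the 12 heavy atoms by environment: 5× C (in 5-ring) → match; 3× N (acyclic) → no; 2× C (acyclic) → no; 1× F (acyclic) → no; 1× O (acyclic) → no.
That gives 5 matching atoms.

5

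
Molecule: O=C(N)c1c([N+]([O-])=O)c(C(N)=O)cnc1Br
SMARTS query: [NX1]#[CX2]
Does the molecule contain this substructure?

The pattern [NX1]#[CX2] describes a nitrogen triple-bonded to a two-connected carbon — a nitrile.
The closest candidate here is a primary amide (-C(=O)NH2), but the nitrogen is NX3, not NX1. No other fragment satisfies the full query, so there is no match.

No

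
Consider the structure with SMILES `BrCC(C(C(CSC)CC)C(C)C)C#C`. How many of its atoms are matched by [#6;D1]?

5

Check the 15 heavy atoms by environment: 4× C (D2) → no; 4× C (D3) → no; 5× C (D1) → match; 1× Br (D1) → no; 1× S (D2) → no.
That gives 5 matching atoms.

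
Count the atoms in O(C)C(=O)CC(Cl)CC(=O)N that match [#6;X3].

2

The query [#6;X3] means: any carbon (aromatic or not) with three total connections.
Check the 11 heavy atoms by environment: 4× C (X4) → no; 1× Cl (X1) → no; 2× C (X3) → match; 2× O (X1) → no; 1× N (X3) → no; 1× O (X2) → no.
That gives 2 matching atoms.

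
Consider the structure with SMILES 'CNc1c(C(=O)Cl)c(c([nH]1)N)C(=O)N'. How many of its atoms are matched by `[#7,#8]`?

Check the 14 heavy atoms by environment: 1× n (aromatic) → match; 4× c (aromatic) → no; 3× N → match; 3× C → no; 2× O → match; 1× Cl → no.
Summing the matching environments: 1 + 3 + 2 = 6 matching atoms.

6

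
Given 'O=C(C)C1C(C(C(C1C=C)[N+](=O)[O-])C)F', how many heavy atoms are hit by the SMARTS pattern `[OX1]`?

3

Check the 15 heavy atoms by environment: 7× C (X4) → no; 3× C (X3) → no; 2× O (X1) → match; 1× N (charge +1, X3) → no; 1× O (charge -1, X1) → match; 1× F (X1) → no.
Summing the matching environments: 2 + 1 = 3 matching atoms.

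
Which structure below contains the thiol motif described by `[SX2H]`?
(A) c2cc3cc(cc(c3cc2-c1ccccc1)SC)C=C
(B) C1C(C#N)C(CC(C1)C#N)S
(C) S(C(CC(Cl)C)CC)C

B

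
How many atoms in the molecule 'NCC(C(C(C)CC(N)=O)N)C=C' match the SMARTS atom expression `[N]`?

3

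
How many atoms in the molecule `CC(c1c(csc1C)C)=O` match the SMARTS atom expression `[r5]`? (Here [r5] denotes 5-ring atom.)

5

Check the 10 heavy atoms by environment: 1× s (aromatic, in 5-ring) → match; 4× c (aromatic, in 5-ring) → match; 4× C (acyclic) → no; 1× O (acyclic) → no.
Summing the matching environments: 1 + 4 = 5 matching atoms.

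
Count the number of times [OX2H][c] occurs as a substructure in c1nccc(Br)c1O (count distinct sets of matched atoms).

1

[OX2H][c] is the SMARTS for a phenol: a hydroxyl oxygen attached to an aromatic carbon.
Exactly one fragment in the molecule meets all constraints, giving 1 match.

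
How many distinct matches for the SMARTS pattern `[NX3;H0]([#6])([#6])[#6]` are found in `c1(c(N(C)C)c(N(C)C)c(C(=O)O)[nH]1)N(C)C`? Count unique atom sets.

[NX3;H0]([#6])([#6])[#6] is the SMARTS for a tertiary amine: a trivalent nitrogen with no H, bonded to three carbons.
The molecule carries 3 separate instances of a dimethylamino group (-N(CH3)2) meeting every constraint; each maps to a distinct set of atoms, giving 3 matches.

3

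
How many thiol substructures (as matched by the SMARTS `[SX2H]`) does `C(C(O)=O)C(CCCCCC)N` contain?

0

[SX2H] is the SMARTS for a thiol: an aliphatic sulfur with two connections, one being H.
No fragment in the molecule satisfies every constraint, giving 0 matches.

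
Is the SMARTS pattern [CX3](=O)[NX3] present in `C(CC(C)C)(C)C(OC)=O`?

The pattern [CX3](=O)[NX3] describes a carbonyl carbon bonded to a trivalent nitrogen — an amide.
The closest candidate here is a methyl-ester group (-C(=O)OCH3), but the carbonyl is bonded to O, not to an NX3 nitrogen. No other fragment satisfies the full query, so there is no match.

No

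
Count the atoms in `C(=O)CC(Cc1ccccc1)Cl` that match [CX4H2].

2

The query [CX4H2] means: sp3 carbon (X4) with exactly two hydrogens.
Check the 12 heavy atoms by environment: 2× C (H2, X4) → match; 1× C (H1, X4) → no; 1× C (H1, X3) → no; 1× O (H0, X1) → no; 1× c (aromatic, H0, X3) → no; 5× c (aromatic, H1, X3) → no; 1× Cl (H0, X1) → no.
That gives 2 matching atoms.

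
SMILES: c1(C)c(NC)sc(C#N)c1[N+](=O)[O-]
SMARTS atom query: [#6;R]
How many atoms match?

The query [#6;R] means: carbon that is part of a ring.
Check the 13 heavy atoms by environment: 1× s (aromatic, in 5-ring) → no; 4× c (aromatic, in 5-ring) → match; 3× C (acyclic) → no; 2× N (acyclic) → no; 1× N (charge +1, acyclic) → no; 1× O (charge -1, acyclic) → no; 1× O (acyclic) → no.
That gives 4 matching atoms.

4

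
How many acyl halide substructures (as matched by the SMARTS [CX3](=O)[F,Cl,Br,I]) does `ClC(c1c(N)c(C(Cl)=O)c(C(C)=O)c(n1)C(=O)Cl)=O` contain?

3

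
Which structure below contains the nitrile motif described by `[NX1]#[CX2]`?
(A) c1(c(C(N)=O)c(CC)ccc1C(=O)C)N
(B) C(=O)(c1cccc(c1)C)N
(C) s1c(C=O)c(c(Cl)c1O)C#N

[NX1]#[CX2] describes a nitrogen triple-bonded to a two-connected carbon (a nitrile).
(A) has a primary amide (-C(=O)NH2) but the nitrogen is NX3, not NX1.
(B) has a primary amide (-C(=O)NH2) but the nitrogen is NX3, not NX1.
(C) contains a nitrile (-C#N), which satisfies every atom and bond constraint.
So the answer is (C).

C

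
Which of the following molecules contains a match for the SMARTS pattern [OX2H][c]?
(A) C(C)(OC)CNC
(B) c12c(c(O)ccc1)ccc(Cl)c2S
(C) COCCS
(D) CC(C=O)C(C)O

[OX2H][c] describes a hydroxyl oxygen attached to an aromatic carbon (a phenol).
(A) has a methoxy ether (-OCH3) but the oxygen has H0, not H1.
(B) contains a hydroxyl group (-OH), which satisfies every atom and bond constraint.
(C) has a methoxy ether (-OCH3) but the oxygen has H0, not H1.
(D) has a hydroxyl group (-OH) but the -OH is on an aliphatic carbon, not an aromatic c.
So the answer is (B).

B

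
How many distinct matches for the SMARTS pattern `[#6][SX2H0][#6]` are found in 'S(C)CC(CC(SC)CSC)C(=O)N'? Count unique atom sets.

[#6][SX2H0][#6] is the SMARTS for a thioether: an aliphatic sulfur bridging two carbons with no H on the sulfur.
The molecule carries 3 separate instances of a methylthio ether (-SCH3) meeting every constraint; each maps to a distinct set of atoms, giving 3 matches.

3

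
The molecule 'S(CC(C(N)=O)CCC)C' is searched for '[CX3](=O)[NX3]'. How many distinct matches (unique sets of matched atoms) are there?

1

[CX3](=O)[NX3] is the SMARTS for an amide: a carbonyl carbon bonded to a trivalent nitrogen.
Exactly one fragment in the molecule meets all constraints, giving 1 match.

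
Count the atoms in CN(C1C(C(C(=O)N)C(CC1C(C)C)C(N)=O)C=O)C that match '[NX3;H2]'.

The query [NX3;H2] means: aliphatic N with 3 total connections, two of them H — an -NH2 nitrogen (amine or amide).
Check the 20 heavy atoms by environment: 6× C (H1, X4) → no; 1× C (H2, X4) → no; 2× C (H0, X3) → no; 3× O (H0, X1) → no; 2× N (H2, X3) → match; 1× C (H1, X3) → no; 1× N (H0, X3) → no; 4× C (H3, X4) → no.
That gives 2 matching atoms.

2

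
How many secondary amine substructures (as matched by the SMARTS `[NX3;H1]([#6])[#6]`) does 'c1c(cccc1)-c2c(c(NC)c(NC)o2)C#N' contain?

2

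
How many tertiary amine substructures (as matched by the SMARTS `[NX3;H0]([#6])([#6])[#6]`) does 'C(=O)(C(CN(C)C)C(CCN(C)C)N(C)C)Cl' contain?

[NX3;H0]([#6])([#6])[#6] is the SMARTS for a tertiary amine: a trivalent nitrogen with no H, bonded to three carbons.
The molecule carries 3 separate instances of a dimethylamino group (-N(CH3)2) meeting every constraint; each maps to a distinct set of atoms, giving 3 matches.

3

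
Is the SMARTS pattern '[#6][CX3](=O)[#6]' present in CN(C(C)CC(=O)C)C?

Yes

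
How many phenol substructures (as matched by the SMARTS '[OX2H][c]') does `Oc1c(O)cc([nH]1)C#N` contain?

2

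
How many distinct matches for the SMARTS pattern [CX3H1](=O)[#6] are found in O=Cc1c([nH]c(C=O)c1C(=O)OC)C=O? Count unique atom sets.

3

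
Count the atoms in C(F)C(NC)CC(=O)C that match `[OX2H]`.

Check the 9 heavy atoms by environment: 2× C (H2, X4) → no; 1× C (H1, X4) → no; 1× F (H0, X1) → no; 1× N (H1, X3) → no; 2× C (H3, X4) → no; 1× C (H0, X3) → no; 1× O (H0, X1) → no.
No environment satisfies the query, so 0 matching atoms.

0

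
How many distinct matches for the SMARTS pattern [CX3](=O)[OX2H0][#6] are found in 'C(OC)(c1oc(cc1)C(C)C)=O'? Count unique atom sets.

[CX3](=O)[OX2H0][#6] is the SMARTS for an ester: a carbonyl carbon bonded to an oxygen that is itself bonded to carbon (no H on that O).
Exactly one fragment in the molecule meets all constraints, giving 1 match.

1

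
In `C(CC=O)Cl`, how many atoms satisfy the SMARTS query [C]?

3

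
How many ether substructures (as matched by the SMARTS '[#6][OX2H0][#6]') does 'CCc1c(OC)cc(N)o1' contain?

1

[#6][OX2H0][#6] is the SMARTS for an ether: an aliphatic oxygen bridging two carbons with no H on the oxygen.
Exactly one fragment in the molecule meets all constraints, giving 1 match.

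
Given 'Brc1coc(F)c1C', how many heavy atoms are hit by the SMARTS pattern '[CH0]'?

The query [CH0] means: aliphatic carbon with no attached hydrogen.
Check the 8 heavy atoms by environment: 1× o (aromatic, H0) → no; 1× c (aromatic, H1) → no; 3× c (aromatic, H0) → no; 1× C (H3) → no; 1× Br (H0) → no; 1× F (H0) → no.
No environment satisfies the query, so 0 matching atoms.

0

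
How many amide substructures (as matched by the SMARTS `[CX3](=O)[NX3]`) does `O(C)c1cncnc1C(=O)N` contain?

1

[CX3](=O)[NX3] is the SMARTS for an amide: a carbonyl carbon bonded to a trivalent nitrogen.
Exactly one fragment in the molecule meets all constraints, giving 1 match.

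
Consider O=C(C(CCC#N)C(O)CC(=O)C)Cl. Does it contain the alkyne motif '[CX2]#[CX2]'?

The pattern [CX2]#[CX2] describes a carbon-carbon triple bond — an alkyne.
The closest candidate here is a nitrile (-C#N), but the triple bond is C#N, not C#C. No other fragment satisfies the full query, so there is no match.

No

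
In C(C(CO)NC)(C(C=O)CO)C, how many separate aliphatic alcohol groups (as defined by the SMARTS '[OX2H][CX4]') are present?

[OX2H][CX4] is the SMARTS for an aliphatic alcohol: a hydroxyl oxygen bound to an sp3 (X4) carbon.
The molecule carries 2 separate instances of a hydroxyl group (-OH) meeting every constraint; each maps to a distinct set of atoms, giving 2 matches.

2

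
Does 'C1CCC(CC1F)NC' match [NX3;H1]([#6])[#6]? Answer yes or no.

The pattern [NX3;H1]([#6])[#6] describes a trivalent nitrogen with one H, bonded to two carbons — a secondary amine.
The molecule carries an N-methylamino group (-NHCH3), whose atoms satisfy every constraint of the query, so the pattern matches.

Yes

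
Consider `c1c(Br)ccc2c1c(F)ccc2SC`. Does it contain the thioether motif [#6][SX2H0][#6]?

Yes

The pattern [#6][SX2H0][#6] describes an aliphatic sulfur bridging two carbons with no H on the sulfur — a thioether.
The molecule carries a methylthio ether (-SCH3), whose atoms satisfy every constraint of the query, so the pattern matches.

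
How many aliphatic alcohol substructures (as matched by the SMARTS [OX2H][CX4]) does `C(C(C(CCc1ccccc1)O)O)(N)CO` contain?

[OX2H][CX4] is the SMARTS for an aliphatic alcohol: a hydroxyl oxygen bound to an sp3 (X4) carbon.
The molecule carries 3 separate instances of a hydroxyl group (-OH) meeting every constraint; each maps to a distinct set of atoms, giving 3 matches.

3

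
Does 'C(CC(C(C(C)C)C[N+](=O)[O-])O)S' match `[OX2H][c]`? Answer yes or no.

The pattern [OX2H][c] describes a hydroxyl oxygen attached to an aromatic carbon — a phenol.
The closest candidate here is a hydroxyl group (-OH), but the -OH is on an aliphatic carbon, not an aromatic c. No other fragment satisfies the full query, so there is no match.

No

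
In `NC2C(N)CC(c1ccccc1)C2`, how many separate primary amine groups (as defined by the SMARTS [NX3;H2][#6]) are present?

[NX3;H2][#6] is the SMARTS for a primary amine: a trivalent nitrogen with two H attached to carbon.
The molecule carries 2 separate instances of a primary amino group (-NH2) meeting every constraint; each maps to a distinct set of atoms, giving 2 matches.

2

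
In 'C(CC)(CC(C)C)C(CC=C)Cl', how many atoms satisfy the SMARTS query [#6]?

11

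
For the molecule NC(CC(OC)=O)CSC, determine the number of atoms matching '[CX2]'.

The query [CX2] means: C with X2: aliphatic carbon with exactly 2 total connections.
Check the 10 heavy atoms by environment: 5× C (X4) → no; 1× N (X3) → no; 1× C (X3) → no; 1× O (X1) → no; 1× O (X2) → no; 1× S (X2) → no.
No environment satisfies the query, so 0 matching atoms.

0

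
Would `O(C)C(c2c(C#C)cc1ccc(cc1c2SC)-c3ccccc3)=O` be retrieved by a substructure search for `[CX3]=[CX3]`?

No

The pattern [CX3]=[CX3] describes a non-aromatic C=C double bond between two sp2 carbons — an alkene.
The closest candidate here is an ethynyl group (-C#CH), but the C-C bond is a triple bond, not a double bond. No other fragment satisfies the full query, so there is no match.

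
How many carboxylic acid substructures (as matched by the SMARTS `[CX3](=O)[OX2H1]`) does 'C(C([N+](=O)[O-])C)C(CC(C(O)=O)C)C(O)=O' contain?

2

[CX3](=O)[OX2H1] is the SMARTS for a carboxylic acid: an sp2 carbon double-bonded to O and single-bonded to an -OH oxygen.
The molecule carries 2 separate instances of a carboxylic acid group (-C(=O)OH) meeting every constraint; each maps to a distinct set of atoms, giving 2 matches.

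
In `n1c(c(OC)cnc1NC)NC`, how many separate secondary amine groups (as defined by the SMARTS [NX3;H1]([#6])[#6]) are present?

2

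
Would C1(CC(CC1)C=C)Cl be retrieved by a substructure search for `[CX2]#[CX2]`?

No

The pattern [CX2]#[CX2] describes a carbon-carbon triple bond — an alkyne.
The closest candidate here is a vinyl group (-CH=CH2), but the C=C is a double bond; both carbons are CX3, not CX2. No other fragment satisfies the full query, so there is no match.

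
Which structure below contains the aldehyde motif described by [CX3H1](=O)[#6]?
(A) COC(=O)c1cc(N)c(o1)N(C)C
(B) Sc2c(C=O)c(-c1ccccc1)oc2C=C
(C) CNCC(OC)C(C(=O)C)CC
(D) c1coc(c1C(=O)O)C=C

[CX3H1](=O)[#6] describes an sp2 carbon with one H, double-bonded to O and single-bonded to carbon (an aldehyde).
(A) has a methyl-ester group (-C(=O)OCH3) but the carbonyl carbon has H0, not H1.
(B) contains an aldehyde (-CHO), which satisfies every atom and bond constraint.
(C) has an acetyl/ketone group (-C(=O)CH3) but the carbonyl carbon has H0 (two carbon neighbours), not H1.
(D) has a carboxylic acid group (-C(=O)OH) but the carbonyl carbon has H0 and is bonded to O, not H1.
So the answer is (B).

B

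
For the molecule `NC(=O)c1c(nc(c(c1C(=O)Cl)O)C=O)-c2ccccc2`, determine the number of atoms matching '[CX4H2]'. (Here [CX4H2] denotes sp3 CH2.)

0

The query [CX4H2] means: sp3 carbon (X4) with exactly two hydrogens.
Check the 21 heavy atoms by environment: 1× n (aromatic, H0, X2) → no; 6× c (aromatic, H0, X3) → no; 2× C (H0, X3) → no; 3× O (H0, X1) → no; 1× N (H2, X3) → no; 1× Cl (H0, X1) → no; 5× c (aromatic, H1, X3) → no; 1× O (H1, X2) → no; 1× C (H1, X3) → no.
No environment satisfies the query, so 0 matching atoms.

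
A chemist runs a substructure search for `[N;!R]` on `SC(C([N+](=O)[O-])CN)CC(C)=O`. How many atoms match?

2

The query [N;!R] means: aliphatic nitrogen not in a ring.
Check the 12 heavy atoms by environment: 6× C (acyclic) → no; 2× O (acyclic) → no; 1× S (acyclic) → no; 1× N (charge +1, acyclic) → match; 1× O (charge -1, acyclic) → no; 1× N (acyclic) → match.
Summing the matching environments: 1 + 1 = 2 matching atoms.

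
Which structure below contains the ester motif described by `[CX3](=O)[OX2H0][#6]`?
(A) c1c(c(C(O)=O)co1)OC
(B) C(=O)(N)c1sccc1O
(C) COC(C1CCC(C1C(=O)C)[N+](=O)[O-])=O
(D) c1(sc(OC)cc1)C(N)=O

[CX3](=O)[OX2H0][#6] describes a carbonyl carbon bonded to an oxygen that is itself bonded to carbon (no H on that O) (an ester).
(A) has a carboxylic acid group (-C(=O)OH) but the singly-bonded O carries H (OX2H1, not H0).
(B) has a primary amide (-C(=O)NH2) but the carbonyl is bonded to N, not to an O-C linkage.
(C) contains a methyl-ester group (-C(=O)OCH3), which satisfies every atom and bond constraint.
(D) has a methoxy ether (-OCH3) but the ether oxygen is not adjacent to a C=O carbon.
So the answer is (C).

C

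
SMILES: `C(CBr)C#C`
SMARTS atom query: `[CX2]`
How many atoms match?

2

The query [CX2] means: C with X2: aliphatic carbon with exactly 2 total connections.
Check the 5 heavy atoms by environment: 2× C (X4) → no; 2× C (X2) → match; 1× Br (X1) → no.
That gives 2 matching atoms.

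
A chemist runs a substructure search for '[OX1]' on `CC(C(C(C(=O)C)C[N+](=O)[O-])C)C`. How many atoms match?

3

The query [OX1] means: aliphatic oxygen with one total connection — typically a carbonyl =O or an oxide.
Check the 13 heavy atoms by environment: 8× C (X4) → no; 1× N (charge +1, X3) → no; 1× O (charge -1, X1) → match; 2× O (X1) → match; 1× C (X3) → no.
Summing the matching environments: 1 + 2 = 3 matching atoms.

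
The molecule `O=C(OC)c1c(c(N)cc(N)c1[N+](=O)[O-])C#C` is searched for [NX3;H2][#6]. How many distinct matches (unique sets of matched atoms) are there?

2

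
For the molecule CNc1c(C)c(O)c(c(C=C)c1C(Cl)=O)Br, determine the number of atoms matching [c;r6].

Check the 16 heavy atoms by environment: 6× c (aromatic, in 6-ring) → match; 1× N (acyclic) → no; 5× C (acyclic) → no; 2× O (acyclic) → no; 1× Br (acyclic) → no; 1× Cl (acyclic) → no.
That gives 6 matching atoms.

6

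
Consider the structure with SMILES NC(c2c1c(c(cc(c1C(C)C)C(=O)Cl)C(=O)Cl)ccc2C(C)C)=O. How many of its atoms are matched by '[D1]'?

10

The query [D1] means: atom with exactly one heavy-atom neighbour (degree 1).
Check the 25 heavy atoms by environment: 7× c (aromatic, D3) → no; 3× c (aromatic, D2) → no; 5× C (D3) → no; 4× C (D1) → match; 3× O (D1) → match; 2× Cl (D1) → match; 1× N (D1) → match.
Summing the matching environments: 4 + 3 + 2 + 1 = 10 matching atoms.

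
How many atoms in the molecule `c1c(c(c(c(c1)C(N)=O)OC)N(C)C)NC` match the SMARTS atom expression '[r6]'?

6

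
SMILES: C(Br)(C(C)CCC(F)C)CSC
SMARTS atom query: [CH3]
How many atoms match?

The query [CH3] means: aliphatic carbon with exactly three hydrogens.
Check the 12 heavy atoms by environment: 3× C (H3) → match; 3× C (H1) → no; 3× C (H2) → no; 1× S (H0) → no; 1× F (H0) → no; 1× Br (H0) → no.
That gives 3 matching atoms.

3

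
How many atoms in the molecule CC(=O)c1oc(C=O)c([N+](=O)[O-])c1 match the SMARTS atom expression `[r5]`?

5

Check the 13 heavy atoms by environment: 1× o (aromatic, in 5-ring) → match; 4× c (aromatic, in 5-ring) → match; 3× C (acyclic) → no; 3× O (acyclic) → no; 1× N (charge +1, acyclic) → no; 1× O (charge -1, acyclic) → no.
Summing the matching environments: 1 + 4 = 5 matching atoms.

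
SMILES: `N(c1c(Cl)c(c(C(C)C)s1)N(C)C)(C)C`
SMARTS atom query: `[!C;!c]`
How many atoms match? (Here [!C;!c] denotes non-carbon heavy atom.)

The query [!C;!c] means: neither aliphatic nor aromatic carbon — same as [!#6].
Check the 15 heavy atoms by environment: 1× s (aromatic) → match; 4× c (aromatic) → no; 1× Cl → match; 7× C → no; 2× N → match.
Summing the matching environments: 1 + 1 + 2 = 4 matching atoms.

4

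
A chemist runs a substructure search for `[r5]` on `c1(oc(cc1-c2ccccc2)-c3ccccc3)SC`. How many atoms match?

Check the 19 heavy atoms by environment: 1× o (aromatic, in 5-ring) → match; 4× c (aromatic, in 5-ring) → match; 12× c (aromatic, in 6-ring) → no; 1× S (acyclic) → no; 1× C (acyclic) → no.
Summing the matching environments: 1 + 4 = 5 matching atoms.

5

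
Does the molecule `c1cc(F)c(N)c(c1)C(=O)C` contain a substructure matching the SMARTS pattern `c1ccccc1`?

The pattern c1ccccc1 describes six aromatic carbons in a ring — a benzene ring.
The required atom environment is present in the molecule, so the pattern matches.

Yes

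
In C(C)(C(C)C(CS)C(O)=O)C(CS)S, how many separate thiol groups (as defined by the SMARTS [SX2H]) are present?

3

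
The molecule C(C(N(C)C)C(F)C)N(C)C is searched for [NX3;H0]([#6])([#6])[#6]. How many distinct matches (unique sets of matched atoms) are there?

[NX3;H0]([#6])([#6])[#6] is the SMARTS for a tertiary amine: a trivalent nitrogen with no H, bonded to three carbons.
The molecule carries 2 separate instances of a dimethylamino group (-N(CH3)2) meeting every constraint; each maps to a distinct set of atoms, giving 2 matches.

2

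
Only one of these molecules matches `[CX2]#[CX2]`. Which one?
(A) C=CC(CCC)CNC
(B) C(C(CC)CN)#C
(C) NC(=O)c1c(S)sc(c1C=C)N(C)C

B

[CX2]#[CX2] describes a carbon-carbon triple bond (an alkyne).
(A) has a vinyl group (-CH=CH2) but the C=C is a double bond; both carbons are CX3, not CX2.
(B) contains an ethynyl group (-C#CH), which satisfies every atom and bond constraint.
(C) has a vinyl group (-CH=CH2) but the C=C is a double bond; both carbons are CX3, not CX2.
So the answer is (B).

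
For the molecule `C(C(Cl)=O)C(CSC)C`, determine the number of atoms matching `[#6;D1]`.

2

The query [#6;D1] means: carbon bonded to exactly one heavy atom.
Check the 9 heavy atoms by environment: 2× C (D2) → no; 2× C (D3) → no; 2× C (D1) → match; 1× S (D2) → no; 1× O (D1) → no; 1× Cl (D1) → no.
That gives 2 matching atoms.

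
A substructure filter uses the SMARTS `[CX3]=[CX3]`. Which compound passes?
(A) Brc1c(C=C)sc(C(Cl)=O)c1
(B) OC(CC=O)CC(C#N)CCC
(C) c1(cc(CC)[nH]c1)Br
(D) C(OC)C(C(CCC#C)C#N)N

[CX3]=[CX3] describes a non-aromatic C=C double bond between two sp2 carbons (an alkene).
(A) contains a vinyl group (-CH=CH2), which satisfies every atom and bond constraint.
(B) has an ethyl group (-CH2CH3) but its C-C bond is a single bond between CX4 carbons, not CX3=CX3.
(C) has an ethyl group (-CH2CH3) but its C-C bond is a single bond between CX4 carbons, not CX3=CX3.
(D) has an ethynyl group (-C#CH) but the C-C bond is a triple bond, not a double bond.
So the answer is (A).

A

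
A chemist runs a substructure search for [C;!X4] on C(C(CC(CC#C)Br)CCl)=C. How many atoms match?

4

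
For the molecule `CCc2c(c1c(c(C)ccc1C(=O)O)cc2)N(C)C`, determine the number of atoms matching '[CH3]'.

4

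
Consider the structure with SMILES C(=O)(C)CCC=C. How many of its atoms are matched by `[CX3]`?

Check the 7 heavy atoms by environment: 3× C (X4) → no; 3× C (X3) → match; 1× O (X1) → no.
That gives 3 matching atoms.

3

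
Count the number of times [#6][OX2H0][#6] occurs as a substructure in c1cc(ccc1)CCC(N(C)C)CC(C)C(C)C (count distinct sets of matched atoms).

0

[#6][OX2H0][#6] is the SMARTS for an ether: an aliphatic oxygen bridging two carbons with no H on the oxygen.
No fragment in the molecule satisfies every constraint, giving 0 matches.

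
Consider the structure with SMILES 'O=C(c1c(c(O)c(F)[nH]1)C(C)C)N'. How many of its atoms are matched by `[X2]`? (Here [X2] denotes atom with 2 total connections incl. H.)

Check the 13 heavy atoms by environment: 1× n (aromatic, X3) → no; 4× c (aromatic, X3) → no; 1× F (X1) → no; 1× C (X3) → no; 1× O (X1) → no; 1× N (X3) → no; 1× O (X2) → match; 3× C (X4) → no.
That gives 1 matching atom.

1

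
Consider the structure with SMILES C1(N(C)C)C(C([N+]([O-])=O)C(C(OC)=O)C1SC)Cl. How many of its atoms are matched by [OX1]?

3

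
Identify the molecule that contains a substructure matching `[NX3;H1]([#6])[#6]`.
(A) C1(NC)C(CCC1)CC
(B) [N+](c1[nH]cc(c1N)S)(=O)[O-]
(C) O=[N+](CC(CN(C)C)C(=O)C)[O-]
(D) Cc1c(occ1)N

A

[NX3;H1]([#6])[#6] describes a trivalent nitrogen with one H, bonded to two carbons (a secondary amine).
(A) contains an N-methylamino group (-NHCH3), which satisfies every atom and bond constraint.
(B) has a primary amino group (-NH2) but the nitrogen has H2 and only one carbon neighbour.
(C) has a dimethylamino group (-N(CH3)2) but the nitrogen has H0, not H1.
(D) has a primary amino group (-NH2) but the nitrogen has H2 and only one carbon neighbour.
So the answer is (A).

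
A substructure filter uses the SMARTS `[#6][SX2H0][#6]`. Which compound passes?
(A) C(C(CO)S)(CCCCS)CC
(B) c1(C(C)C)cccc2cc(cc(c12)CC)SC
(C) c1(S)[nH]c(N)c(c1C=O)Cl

[#6][SX2H0][#6] describes an aliphatic sulfur bridging two carbons with no H on the sulfur (a thioether).
(A) has a thiol (-SH) but the sulfur has H1, not H0 bridging two carbons.
(B) contains a methylthio ether (-SCH3), which satisfies every atom and bond constraint.
(C) has a thiol (-SH) but the sulfur has H1, not H0 bridging two carbons.
So the answer is (B).

B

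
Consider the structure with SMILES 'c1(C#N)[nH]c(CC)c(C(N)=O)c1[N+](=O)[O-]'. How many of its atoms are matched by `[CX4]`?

2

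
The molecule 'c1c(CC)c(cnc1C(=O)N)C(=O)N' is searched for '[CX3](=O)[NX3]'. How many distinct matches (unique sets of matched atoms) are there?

[CX3](=O)[NX3] is the SMARTS for an amide: a carbonyl carbon bonded to a trivalent nitrogen.
The molecule carries 2 separate instances of a primary amide (-C(=O)NH2) meeting every constraint; each maps to a distinct set of atoms, giving 2 matches.

2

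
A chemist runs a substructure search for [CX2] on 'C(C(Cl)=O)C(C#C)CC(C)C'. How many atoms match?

The query [CX2] means: C with X2: aliphatic carbon with exactly 2 total connections.
Check the 11 heavy atoms by environment: 6× C (X4) → no; 1× C (X3) → no; 1× O (X1) → no; 1× Cl (X1) → no; 2× C (X2) → match.
That gives 2 matching atoms.

2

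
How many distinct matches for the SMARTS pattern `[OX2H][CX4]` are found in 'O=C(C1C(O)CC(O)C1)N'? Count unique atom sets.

2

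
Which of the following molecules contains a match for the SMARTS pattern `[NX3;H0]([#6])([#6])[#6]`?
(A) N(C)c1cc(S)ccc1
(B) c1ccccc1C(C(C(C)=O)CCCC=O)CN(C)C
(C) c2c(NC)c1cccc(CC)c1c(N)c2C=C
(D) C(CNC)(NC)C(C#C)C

B

[NX3;H0]([#6])([#6])[#6] describes a trivalent nitrogen with no H, bonded to three carbons (a tertiary amine).
(A) has an N-methylamino group (-NHCH3) but the nitrogen still has one H (H1), not H0.
(B) contains a dimethylamino group (-N(CH3)2), which satisfies every atom and bond constraint.
(C) has an N-methylamino group (-NHCH3) but the nitrogen still has one H (H1), not H0.
(D) has an N-methylamino group (-NHCH3) but the nitrogen still has one H (H1), not H0.
So the answer is (B).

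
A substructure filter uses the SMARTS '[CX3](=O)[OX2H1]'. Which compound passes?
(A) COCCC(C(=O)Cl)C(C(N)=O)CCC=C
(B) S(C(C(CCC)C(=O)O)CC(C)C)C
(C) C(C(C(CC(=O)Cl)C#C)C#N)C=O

B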